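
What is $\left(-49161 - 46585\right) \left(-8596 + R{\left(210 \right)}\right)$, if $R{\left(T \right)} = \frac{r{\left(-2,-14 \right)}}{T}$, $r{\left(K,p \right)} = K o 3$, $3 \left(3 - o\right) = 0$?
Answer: $\frac{4115204114}{5} \approx 8.2304 \cdot 10^{8}$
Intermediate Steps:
$o = 3$ ($o = 3 - 0 = 3 + 0 = 3$)
$r{\left(K,p \right)} = 9 K$ ($r{\left(K,p \right)} = K 3 \cdot 3 = 3 K 3 = 9 K$)
$R{\left(T \right)} = - \frac{18}{T}$ ($R{\left(T \right)} = \frac{9 \left(-2\right)}{T} = - \frac{18}{T}$)
$\left(-49161 - 46585\right) \left(-8596 + R{\left(210 \right)}\right) = \left(-49161 - 46585\right) \left(-8596 - \frac{18}{210}\right) = - 95746 \left(-8596 - \frac{3}{35}\right) = \left(-95746\right) \left(- \frac{300863}{35}\right) = \frac{4115204114}{5}$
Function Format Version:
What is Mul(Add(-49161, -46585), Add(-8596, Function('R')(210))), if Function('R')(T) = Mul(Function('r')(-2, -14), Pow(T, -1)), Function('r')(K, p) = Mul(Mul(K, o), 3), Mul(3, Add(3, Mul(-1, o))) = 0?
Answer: Rational(4115204114, 5) ≈ 8.2304e+8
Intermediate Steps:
o = 3 (o = Add(3, Mul(Rational(-1, 3), 0)) = Add(3, 0) = 3)
Function('r')(K, p) = Mul(9, K) (Function('r')(K, p) = Mul(Mul(K, 3), 3) = Mul(Mul(3, K), 3) = Mul(9, K))
Function('R')(T) = Mul(-18, Pow(T, -1)) (Function('R')(T) = Mul(Mul(9, -2), Pow(T, -1)) = Mul(-18, Pow(T, -1)))
Mul(Add(-49161, -46585), Add(-8596, Function('R')(210))) = Mul(Add(-49161, -46585), Add(-8596, Mul(-18, Pow(210, -1)))) = Mul(-95746, Add(-8596, Mul(-18, Rational(1, 210)))) = Mul(-95746, Add(-8596, Rational(-3, 35))) = Mul(-95746, Rational(-300863, 35)) = Rational(4115204114, 5)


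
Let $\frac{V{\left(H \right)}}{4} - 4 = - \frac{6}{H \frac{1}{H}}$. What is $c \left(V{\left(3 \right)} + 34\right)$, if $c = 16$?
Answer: $416$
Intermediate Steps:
$V{\left(H \right)} = -8$ ($V{\left(H \right)} = 16 + 4 \left(- \frac{6}{H \frac{1}{H}}\right) = 16 + 4 \left(- \frac{6}{1}\right) = 16 + 4 \left(\left(-6\right) 1\right) = 16 + 4 \left(-6\right) = 16 - 24 = -8$)
$c \left(V{\left(3 \right)} + 34\right) = 16 \left(-8 + 34\right) = 16 \cdot 26 = 416$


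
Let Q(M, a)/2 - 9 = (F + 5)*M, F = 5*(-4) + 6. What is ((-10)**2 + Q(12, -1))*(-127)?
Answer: 12446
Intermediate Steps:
F = -14 (F = -20 + 6 = -14)
Q(M, a) = 18 - 18*M (Q(M, a) = 18 + 2*((-14 + 5)*M) = 18 + 2*(-9*M) = 18 - 18*M)
((-10)**2 + Q(12, -1))*(-127) = ((-10)**2 + (18 - 18*12))*(-127) = (100 + (18 - 216))*(-127) = (100 - 198)*(-127) = -98*(-127) = 12446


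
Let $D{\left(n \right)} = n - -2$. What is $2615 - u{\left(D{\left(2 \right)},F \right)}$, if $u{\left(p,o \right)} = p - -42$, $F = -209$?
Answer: $2569$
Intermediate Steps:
$D{\left(n \right)} = 2 + n$ ($D{\left(n \right)} = n + 2 = 2 + n$)
$u{\left(p,o \right)} = 42 + p$ ($u{\left(p,o \right)} = p + 42 = 42 + p$)
$2615 - u{\left(D{\left(2 \right)},F \right)} = 2615 - \left(42 + \left(2 + 2\right)\right) = 2615 - \left(42 + 4\right) = 2615 - 46 = 2569$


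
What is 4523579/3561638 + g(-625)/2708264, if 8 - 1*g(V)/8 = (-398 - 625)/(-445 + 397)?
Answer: 12250666842409/9645855976432 ≈ 1.2700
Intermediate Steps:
g(V) = -213/2 (g(V) = 64 - 8*(-398 - 625)/(-445 + 397) = 64 - (-8184)/(-48) = 64 - (-8184)*(-1)/48 = 64 - 8*341/16 = 64 - 341/2 = -213/2)
4523579/3561638 + g(-625)/2708264 = 4523579/3561638 - 213/2/2708264 = 4523579*(1/3561638) - 213/2*1/2708264 = 4523579/3561638 - 213/5416528 = 12250666842409/9645855976432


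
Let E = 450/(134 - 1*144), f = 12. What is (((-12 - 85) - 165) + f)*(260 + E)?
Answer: -53750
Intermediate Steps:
E = -45 (E = 450/(134 - 144) = 450/(-10) = 450*(-⅒) = -45)
(((-12 - 85) - 165) + f)*(260 + E) = (((-12 - 85) - 165) + 12)*(260 - 45) = ((-97 - 165) + 12)*215 = (-262 + 12)*215 = -250*215 = -53750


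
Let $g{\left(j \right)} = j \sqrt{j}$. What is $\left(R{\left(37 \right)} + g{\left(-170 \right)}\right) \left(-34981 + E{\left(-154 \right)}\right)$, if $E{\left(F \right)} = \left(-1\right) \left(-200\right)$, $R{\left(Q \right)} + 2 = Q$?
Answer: $-1217335 + 5912770 i \sqrt{170} \approx -1.2173 \cdot 10^{6} + 7.7093 \cdot 10^{7} i$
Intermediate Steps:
$R{\left(Q \right)} = -2 + Q$
$g{\left(j \right)} = j^{\frac{3}{2}}$
$E{\left(F \right)} = 200$
$\left(R{\left(37 \right)} + g{\left(-170 \right)}\right) \left(-34981 + E{\left(-154 \right)}\right) = \left(\left(-2 + 37\right) + \left(-170\right)^{\frac{3}{2}}\right) \left(-34981 + 200\right) = \left(35 - 170 i \sqrt{170}\right) \left(-34781\right) = -1217335 + 5912770 i \sqrt{170}$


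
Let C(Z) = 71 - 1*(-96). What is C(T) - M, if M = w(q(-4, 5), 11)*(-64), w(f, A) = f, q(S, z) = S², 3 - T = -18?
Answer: 1191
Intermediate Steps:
T = 21 (T = 3 - 1*(-18) = 3 + 18 = 21)
C(Z) = 167 (C(Z) = 71 + 96 = 167)
M = -1024 (M = (-4)²*(-64) = 16*(-64) = -1024)
C(T) - M = 167 - 1*(-1024) = 167 + 1024 = 1191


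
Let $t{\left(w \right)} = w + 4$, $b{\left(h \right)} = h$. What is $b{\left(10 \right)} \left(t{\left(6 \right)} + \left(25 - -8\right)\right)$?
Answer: $430$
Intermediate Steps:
$t{\left(w \right)} = 4 + w$
$b{\left(10 \right)} \left(t{\left(6 \right)} + \left(25 - -8\right)\right) = 10 \left(\left(4 + 6\right) + \left(25 - -8\right)\right) = 10 \left(10 + \left(25 + 8\right)\right) = 10 \left(10 + 33\right) = 10 \cdot 43 = 430$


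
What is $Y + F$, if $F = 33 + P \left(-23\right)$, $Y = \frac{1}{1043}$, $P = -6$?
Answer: $\frac{178354}{1043} \approx 171.0$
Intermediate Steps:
$Y = \frac{1}{1043} \approx 0.00095877$
$F = 171$ ($F = 33 - -138 = 33 + 138 = 171$)
$Y + F = \frac{1}{1043} + 171 = \frac{178354}{1043}$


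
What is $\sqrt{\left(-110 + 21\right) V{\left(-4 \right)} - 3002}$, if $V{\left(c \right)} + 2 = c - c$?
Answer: $2 i \sqrt{706} \approx 53.141 i$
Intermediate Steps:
$V{\left(c \right)} = -2$ ($V{\left(c \right)} = -2 + \left(c - c\right) = -2 + 0 = -2$)
$\sqrt{\left(-110 + 21\right) V{\left(-4 \right)} - 3002} = \sqrt{\left(-110 + 21\right) \left(-2\right) - 3002} = \sqrt{\left(-89\right) \left(-2\right) - 3002} = \sqrt{178 - 3002} = \sqrt{-2824} = 2 i \sqrt{706}$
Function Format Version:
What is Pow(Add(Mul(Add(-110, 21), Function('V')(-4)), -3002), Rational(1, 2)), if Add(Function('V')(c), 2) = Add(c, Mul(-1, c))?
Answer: Mul(2, I, Pow(706, Rational(1, 2))) ≈ Mul(53.141, I)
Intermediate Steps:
Function('V')(c) = -2 (Function('V')(c) = Add(-2, Add(c, Mul(-1, c))) = Add(-2, 0) = -2)
Pow(Add(Mul(Add(-110, 21), Function('V')(-4)), -3002), Rational(1, 2)) = Pow(Add(Mul(Add(-110, 21), -2), -3002), Rational(1, 2)) = Pow(Add(Mul(-89, -2), -3002), Rational(1, 2)) = Pow(Add(178, -3002), Rational(1, 2)) = Pow(-2824, Rational(1, 2)) = Mul(2, I, Pow(706, Rational(1, 2)))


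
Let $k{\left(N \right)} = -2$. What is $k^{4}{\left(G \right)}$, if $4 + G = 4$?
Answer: $16$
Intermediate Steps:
$G = 0$ ($G = -4 + 4 = 0$)
$k^{4}{\left(G \right)} = \left(-2\right)^{4} = 16$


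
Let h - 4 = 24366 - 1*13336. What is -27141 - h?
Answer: -38175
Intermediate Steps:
h = 11034 (h = 4 + (24366 - 1*13336) = 4 + (24366 - 13336) = 4 + 11030 = 11034)
-27141 - h = -27141 - 1*11034 = -27141 - 11034 = -38175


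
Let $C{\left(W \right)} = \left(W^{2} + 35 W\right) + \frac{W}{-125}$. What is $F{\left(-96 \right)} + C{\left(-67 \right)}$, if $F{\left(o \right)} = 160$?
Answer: $\frac{288067}{125} \approx 2304.5$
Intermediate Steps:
$C{\left(W \right)} = W^{2} + \frac{4374 W}{125}$ ($C{\left(W \right)} = \left(W^{2} + 35 W\right) + W \left(- \frac{1}{125}\right) = \left(W^{2} + 35 W\right) - \frac{W}{125} = W^{2} + \frac{4374 W}{125}$)
$F{\left(-96 \right)} + C{\left(-67 \right)} = 160 + \frac{1}{125} \left(-67\right) \left(4374 + 125 \left(-67\right)\right) = 160 + \frac{1}{125} \left(-67\right) \left(4374 - 8375\right) = 160 + \frac{1}{125} \left(-67\right) \left(-4001\right) = 160 + \frac{268067}{125} = \frac{288067}{125}$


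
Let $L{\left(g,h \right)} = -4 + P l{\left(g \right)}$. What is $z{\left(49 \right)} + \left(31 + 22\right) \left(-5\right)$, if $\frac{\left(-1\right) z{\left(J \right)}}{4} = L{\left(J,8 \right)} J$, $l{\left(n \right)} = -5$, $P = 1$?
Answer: $1499$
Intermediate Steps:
$L{\left(g,h \right)} = -9$ ($L{\left(g,h \right)} = -4 + 1 \left(-5\right) = -4 - 5 = -9$)
$z{\left(J \right)} = 36 J$ ($z{\left(J \right)} = - 4 \left(- 9 J\right) = 36 J$)
$z{\left(49 \right)} + \left(31 + 22\right) \left(-5\right) = 36 \cdot 49 + \left(31 + 22\right) \left(-5\right) = 1764 + 53 \left(-5\right) = 1764 - 265 = 1499$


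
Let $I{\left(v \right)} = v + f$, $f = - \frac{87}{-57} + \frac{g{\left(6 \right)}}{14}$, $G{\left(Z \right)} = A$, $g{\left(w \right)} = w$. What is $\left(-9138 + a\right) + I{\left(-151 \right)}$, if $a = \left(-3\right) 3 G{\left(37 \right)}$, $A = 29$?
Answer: $- \frac{1269890}{133} \approx -9548.0$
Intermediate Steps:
$G{\left(Z \right)} = 29$
$f = \frac{260}{133}$ ($f = - \frac{87}{-57} + \frac{6}{14} = \left(-87\right) \left(- \frac{1}{57}\right) + 6 \cdot \frac{1}{14} = \frac{29}{19} + \frac{3}{7} = \frac{260}{133} \approx 1.9549$)
$a = -261$ ($a = \left(-3\right) 3 \cdot 29 = \left(-9\right) 29 = -261$)
$I{\left(v \right)} = \frac{260}{133} + v$ ($I{\left(v \right)} = v + \frac{260}{133} = \frac{260}{133} + v$)
$\left(-9138 + a\right) + I{\left(-151 \right)} = \left(-9138 - 261\right) + \left(\frac{260}{133} - 151\right) = -9399 - \frac{19823}{133} = - \frac{1269890}{133}$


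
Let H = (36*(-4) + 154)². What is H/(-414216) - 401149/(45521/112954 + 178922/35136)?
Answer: -41216065985049935081/564612171512994 ≈ -72999.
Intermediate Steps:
H = 100 (H = (-144 + 154)² = 10² = 100)
H/(-414216) - 401149/(45521/112954 + 178922/35136) = 100/(-414216) - 401149/(45521/112954 + 178922/35136) = 100*(-1/414216) - 401149/(45521*(1/112954) + 178922*(1/35136)) = -25/103554 - 401149/(45521/112954 + 89461/17568) = -25/103554 - 401149/5452345361/992187936 = -25/103554 - 401149*992187936/5452345361 = -25/103554 - 398015198338464/5452345361 = -41216065985049935081/564612171512994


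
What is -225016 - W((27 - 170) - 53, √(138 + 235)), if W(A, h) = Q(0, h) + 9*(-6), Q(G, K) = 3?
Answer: -224965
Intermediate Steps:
W(A, h) = -51 (W(A, h) = 3 + 9*(-6) = 3 - 54 = -51)
-225016 - W((27 - 170) - 53, √(138 + 235)) = -225016 - 1*(-51) = -225016 + 51 = -224965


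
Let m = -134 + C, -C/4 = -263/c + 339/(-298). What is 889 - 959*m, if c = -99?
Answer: 1994656979/14751 ≈ 1.3522e+5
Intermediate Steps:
C = -89626/14751 (C = -4*(-263/(-99) + 339/(-298)) = -4*(-263*(-1/99) + 339*(-1/298)) = -4*(263/99 - 339/298) = -4*44813/29502 = -89626/14751 ≈ -6.0759)
m = -2066260/14751 (m = -134 - 89626/14751 = -2066260/14751 ≈ -140.08)
889 - 959*m = 889 - 959*(-2066260/14751) = 889 + 1981543340/14751 = 1994656979/14751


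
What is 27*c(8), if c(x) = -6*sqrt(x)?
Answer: -324*sqrt(2) ≈ -458.21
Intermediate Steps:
27*c(8) = 27*(-12*sqrt(2)) = -324*sqrt(2)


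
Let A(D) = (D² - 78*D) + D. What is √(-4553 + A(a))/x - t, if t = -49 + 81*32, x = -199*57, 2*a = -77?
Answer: -2543 - 5*I*√17/22686 ≈ -2543.0 - 0.00090873*I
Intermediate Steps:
a = -77/2 (a = (½)*(-77) = -77/2 ≈ -38.500)
A(D) = D² - 77*D
x = -11343
t = 2543 (t = -49 + 2592 = 2543)
√(-4553 + A(a))/x - t = √(-4553 - 77*(-77 - 77/2)/2)/(-11343) - 1*2543 = √(-4553 - 77/2*(-231/2))*(-1/11343) - 2543 = √(-4553 + 17787/4)*(-1/11343) - 2543 = √(-425/4)*(-1/11343) - 2543 = (5*I*√17/2)*(-1/11343) - 2543 = -5*I*√17/22686 - 2543 = -2543 - 5*I*√17/22686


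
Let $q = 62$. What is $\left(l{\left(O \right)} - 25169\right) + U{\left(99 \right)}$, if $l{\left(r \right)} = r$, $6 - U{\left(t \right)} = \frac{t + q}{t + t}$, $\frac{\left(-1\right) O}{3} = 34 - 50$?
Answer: $- \frac{4972931}{198} \approx -25116.0$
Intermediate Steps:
$O = 48$ ($O = - 3 \left(34 - 50\right) = \left(-3\right) \left(-16\right) = 48$)
$U{\left(t \right)} = 6 - \frac{62 + t}{2 t}$ ($U{\left(t \right)} = 6 - \frac{t + 62}{t + t} = 6 - \frac{62 + t}{2 t}$)
$\left(l{\left(O \right)} - 25169\right) + U{\left(99 \right)} = \left(48 - 25169\right) + \left(\frac{11}{2} - \frac{31}{99}\right) = -25121 + \left(\frac{11}{2} - \frac{31}{99}\right) = -25121 + \frac{1027}{198} = - \frac{4972931}{198}$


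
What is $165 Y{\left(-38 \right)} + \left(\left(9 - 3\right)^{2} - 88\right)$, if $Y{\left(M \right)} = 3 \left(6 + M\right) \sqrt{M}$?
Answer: $-52 - 15840 i \sqrt{38} \approx -52.0 - 97644.0 i$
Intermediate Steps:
$Y{\left(M \right)} = \sqrt{M} \left(18 + 3 M\right)$ ($Y{\left(M \right)} = \left(18 + 3 M\right) \sqrt{M} = \sqrt{M} \left(18 + 3 M\right)$)
$165 Y{\left(-38 \right)} + \left(\left(9 - 3\right)^{2} - 88\right) = 165 \cdot 3 \sqrt{-38} \left(6 - 38\right) + \left(\left(9 - 3\right)^{2} - 88\right) = 165 \cdot 3 i \sqrt{38} \left(-32\right) - \left(88 - 6^{2}\right) = 165 \left(- 96 i \sqrt{38}\right) + \left(36 - 88\right) = - 15840 i \sqrt{38} - 52 = -52 - 15840 i \sqrt{38}$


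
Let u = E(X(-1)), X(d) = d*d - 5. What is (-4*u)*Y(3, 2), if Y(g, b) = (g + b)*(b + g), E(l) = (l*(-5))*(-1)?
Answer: 2000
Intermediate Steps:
X(d) = -5 + d² (X(d) = d² - 5 = -5 + d²)
E(l) = 5*l (E(l) = -5*l*(-1) = 5*l)
u = -20 (u = 5*(-5 + (-1)²) = 5*(-5 + 1) = 5*(-4) = -20)
Y(g, b) = (b + g)² (Y(g, b) = (b + g)*(b + g) = (b + g)²)
(-4*u)*Y(3, 2) = (-4*(-20))*(2 + 3)² = 80*5² = 80*25 = 2000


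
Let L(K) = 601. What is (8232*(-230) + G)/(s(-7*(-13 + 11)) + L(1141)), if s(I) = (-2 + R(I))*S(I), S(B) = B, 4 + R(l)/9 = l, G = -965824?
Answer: -2859184/1833 ≈ -1559.8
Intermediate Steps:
R(l) = -36 + 9*l
s(I) = I*(-38 + 9*I) (s(I) = (-2 + (-36 + 9*I))*I = (-38 + 9*I)*I = I*(-38 + 9*I))
(8232*(-230) + G)/(s(-7*(-13 + 11)) + L(1141)) = (8232*(-230) - 965824)/((-7*(-13 + 11))*(-38 + 9*(-7*(-13 + 11))) + 601) = (-1893360 - 965824)/((-7*(-2))*(-38 + 9*(-7*(-2))) + 601) = -2859184/(14*(-38 + 9*14) + 601) = -2859184/(14*(-38 + 126) + 601) = -2859184/(14*88 + 601) = -2859184/(1232 + 601) = -2859184/1833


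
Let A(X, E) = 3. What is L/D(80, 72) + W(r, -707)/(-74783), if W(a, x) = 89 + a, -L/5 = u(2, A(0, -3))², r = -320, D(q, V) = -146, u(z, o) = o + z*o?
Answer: 30320841/10918318 ≈ 2.7771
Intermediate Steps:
u(z, o) = o + o*z
L = -405 (L = -5*9*(1 + 2)² = -5*(3*3)² = -5*9² = -5*81 = -405)
L/D(80, 72) + W(r, -707)/(-74783) = -405/(-146) + (89 - 320)/(-74783) = -405*(-1/146) - 231*(-1/74783) = 405/146 + 231/74783 = 30320841/10918318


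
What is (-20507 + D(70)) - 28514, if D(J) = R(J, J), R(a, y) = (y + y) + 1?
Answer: -48880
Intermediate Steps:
R(a, y) = 1 + 2*y (R(a, y) = 2*y + 1 = 1 + 2*y)
D(J) = 1 + 2*J
(-20507 + D(70)) - 28514 = (-20507 + (1 + 2*70)) - 28514 = (-20507 + (1 + 140)) - 28514 = (-20507 + 141) - 28514 = -20366 - 28514 = -48880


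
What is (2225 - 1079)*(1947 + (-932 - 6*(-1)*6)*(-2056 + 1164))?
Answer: 918151134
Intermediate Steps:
(2225 - 1079)*(1947 + (-932 - 6*(-1)*6)*(-2056 + 1164)) = 1146*(1947 + (-932 + 6*6)*(-892)) = 1146*(1947 + (-932 + 36)*(-892)) = 1146*(1947 - 896*(-892)) = 1146*(1947 + 799232) = 1146*801179 = 918151134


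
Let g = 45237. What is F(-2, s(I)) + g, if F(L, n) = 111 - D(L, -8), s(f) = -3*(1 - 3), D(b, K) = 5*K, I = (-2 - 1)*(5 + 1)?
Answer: 45388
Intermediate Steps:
I = -18 (I = -3*6 = -18)
s(f) = 6 (s(f) = -3*(-2) = 6)
F(L, n) = 151 (F(L, n) = 111 - 5*(-8) = 111 - 1*(-40) = 111 + 40 = 151)
F(-2, s(I)) + g = 151 + 45237 = 45388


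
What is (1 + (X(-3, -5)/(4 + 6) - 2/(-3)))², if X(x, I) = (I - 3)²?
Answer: 14641/225 ≈ 65.071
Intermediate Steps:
X(x, I) = (-3 + I)²
(1 + (X(-3, -5)/(4 + 6) - 2/(-3)))² = (1 + ((-3 - 5)²/(4 + 6) - 2/(-3)))² = (1 + ((-8)²/10 - 2*(-⅓)))² = (1 + (64*(⅒) + ⅔))² = (1 + (32/5 + ⅔))² = (1 + 106/15)² = (121/15)² = 14641/225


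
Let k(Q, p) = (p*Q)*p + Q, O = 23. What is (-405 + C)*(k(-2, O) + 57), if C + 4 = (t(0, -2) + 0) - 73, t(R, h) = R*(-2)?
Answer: 483446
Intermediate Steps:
t(R, h) = -2*R
k(Q, p) = Q + Q*p² (k(Q, p) = (Q*p)*p + Q = Q*p² + Q = Q + Q*p²)
C = -77 (C = -4 + ((-2*0 + 0) - 73) = -4 + ((0 + 0) - 73) = -4 + (0 - 73) = -4 - 73 = -77)
(-405 + C)*(k(-2, O) + 57) = (-405 - 77)*(-2*(1 + 23²) + 57) = -482*(-2*(1 + 529) + 57) = -482*(-2*530 + 57) = -482*(-1060 + 57) = -482*(-1003) = 483446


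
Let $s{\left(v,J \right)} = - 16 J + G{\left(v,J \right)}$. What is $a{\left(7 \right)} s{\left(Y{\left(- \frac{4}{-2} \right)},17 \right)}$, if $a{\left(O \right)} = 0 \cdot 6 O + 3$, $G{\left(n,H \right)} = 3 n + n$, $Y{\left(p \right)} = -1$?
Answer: $-828$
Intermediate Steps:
$G{\left(n,H \right)} = 4 n$
$s{\left(v,J \right)} = - 16 J + 4 v$
$a{\left(O \right)} = 3$ ($a{\left(O \right)} = 0 O + 3 = 0 + 3 = 3$)
$a{\left(7 \right)} s{\left(Y{\left(- \frac{4}{-2} \right)},17 \right)} = 3 \left(\left(-16\right) 17 + 4 \left(-1\right)\right) = 3 \left(-272 - 4\right) = 3 \left(-276\right) = -828$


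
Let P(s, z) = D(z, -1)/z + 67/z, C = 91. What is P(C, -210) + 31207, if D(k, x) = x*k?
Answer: 6553193/210 ≈ 31206.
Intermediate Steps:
D(k, x) = k*x
P(s, z) = -1 + 67/z (P(s, z) = (z*(-1))/z + 67/z = (-z)/z + 67/z = -1 + 67/z)
P(C, -210) + 31207 = (67 - 1*(-210))/(-210) + 31207 = -(67 + 210)/210 + 31207 = -1/210*277 + 31207 = -277/210 + 31207 = 6553193/210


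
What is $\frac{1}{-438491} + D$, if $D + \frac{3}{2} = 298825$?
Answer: $\frac{262062830675}{876982} \approx 2.9882 \cdot 10^{5}$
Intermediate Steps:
$D = \frac{597647}{2}$ ($D = - \frac{3}{2} + 298825 = \frac{597647}{2} \approx 2.9882 \cdot 10^{5}$)
$\frac{1}{-438491} + D = \frac{1}{-438491} + \frac{597647}{2} = - \frac{1}{438491} + \frac{597647}{2} = \frac{262062830675}{876982}$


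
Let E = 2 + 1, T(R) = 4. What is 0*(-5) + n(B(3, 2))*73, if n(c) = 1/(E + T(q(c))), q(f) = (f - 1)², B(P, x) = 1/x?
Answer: 73/7 ≈ 10.429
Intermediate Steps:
q(f) = (-1 + f)²
E = 3
n(c) = ⅐ (n(c) = 1/(3 + 4) = 1/7 = ⅐)
0*(-5) + n(B(3, 2))*73 = 0*(-5) + (⅐)*73 = 0 + 73/7 = 73/7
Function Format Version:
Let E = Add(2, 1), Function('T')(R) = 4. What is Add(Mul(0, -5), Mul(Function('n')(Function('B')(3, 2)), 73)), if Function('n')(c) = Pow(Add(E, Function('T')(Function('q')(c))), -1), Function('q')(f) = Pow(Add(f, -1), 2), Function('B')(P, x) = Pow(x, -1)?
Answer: Rational(73, 7) ≈ 10.429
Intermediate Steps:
Function('q')(f) = Pow(Add(-1, f), 2)
E = 3
Function('n')(c) = Rational(1, 7) (Function('n')(c) = Pow(Add(3, 4), -1) = Pow(7, -1) = Rational(1, 7))
Add(Mul(0, -5), Mul(Function('n')(Function('B')(3, 2)), 73)) = Add(Mul(0, -5), Mul(Rational(1, 7), 73)) = Add(0, Rational(73, 7)) = Rational(73, 7)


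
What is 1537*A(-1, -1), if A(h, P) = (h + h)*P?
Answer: 3074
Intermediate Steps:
A(h, P) = 2*P*h (A(h, P) = (2*h)*P = 2*P*h)
1537*A(-1, -1) = 1537*(2*(-1)*(-1)) = 1537*2 = 3074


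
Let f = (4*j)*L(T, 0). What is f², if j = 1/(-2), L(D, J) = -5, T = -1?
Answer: 100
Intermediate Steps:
j = -½ ≈ -0.50000
f = 10 (f = (4*(-½))*(-5) = -2*(-5) = 10)
f² = 10² = 100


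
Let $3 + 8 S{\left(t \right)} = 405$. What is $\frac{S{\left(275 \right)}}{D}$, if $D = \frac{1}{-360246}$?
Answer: $- \frac{36204723}{2} \approx -1.8102 \cdot 10^{7}$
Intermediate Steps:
$D = - \frac{1}{360246} \approx -2.7759 \cdot 10^{-6}$
$S{\left(t \right)} = \frac{201}{4}$ ($S{\left(t \right)} = - \frac{3}{8} + \frac{1}{8} \cdot 405 = - \frac{3}{8} + \frac{405}{8} = \frac{201}{4}$)
$\frac{S{\left(275 \right)}}{D} = \frac{201}{4 \left(- \frac{1}{360246}\right)} = \frac{201}{4} \left(-360246\right) = - \frac{36204723}{2}$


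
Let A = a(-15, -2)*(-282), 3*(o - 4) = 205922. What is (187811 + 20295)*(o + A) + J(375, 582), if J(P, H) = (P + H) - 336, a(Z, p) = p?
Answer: 43208218219/3 ≈ 1.4403e+10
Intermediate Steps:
o = 205934/3 (o = 4 + (⅓)*205922 = 4 + 205922/3 = 205934/3 ≈ 68645.)
A = 564 (A = -2*(-282) = 564)
J(P, H) = -336 + H + P (J(P, H) = (H + P) - 336 = -336 + H + P)
(187811 + 20295)*(o + A) + J(375, 582) = (187811 + 20295)*(205934/3 + 564) + (-336 + 582 + 375) = 208106*(207626/3) + 621 = 43208216356/3 + 621 = 43208218219/3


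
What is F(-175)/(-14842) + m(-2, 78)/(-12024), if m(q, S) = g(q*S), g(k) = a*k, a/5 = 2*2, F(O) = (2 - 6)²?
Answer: 960722/3717921 ≈ 0.25840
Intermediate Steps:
F(O) = 16 (F(O) = (-4)² = 16)
a = 20 (a = 5*(2*2) = 5*4 = 20)
g(k) = 20*k
m(q, S) = 20*S*q (m(q, S) = 20*(q*S) = 20*(S*q) = 20*S*q)
F(-175)/(-14842) + m(-2, 78)/(-12024) = 16/(-14842) + (20*78*(-2))/(-12024) = 16*(-1/14842) - 3120*(-1/12024) = -8/7421 + 130/501 = 960722/3717921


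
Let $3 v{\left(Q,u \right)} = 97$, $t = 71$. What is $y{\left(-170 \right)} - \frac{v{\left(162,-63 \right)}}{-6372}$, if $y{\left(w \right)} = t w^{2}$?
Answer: $\frac{39224120497}{19116} \approx 2.0519 \cdot 10^{6}$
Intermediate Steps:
$v{\left(Q,u \right)} = \frac{97}{3}$ ($v{\left(Q,u \right)} = \frac{1}{3} \cdot 97 = \frac{97}{3}$)
$y{\left(w \right)} = 71 w^{2}$
$y{\left(-170 \right)} - \frac{v{\left(162,-63 \right)}}{-6372} = 71 \left(-170\right)^{2} - \frac{97}{3 \left(-6372\right)} = 71 \cdot 28900 - \frac{97}{3} \left(- \frac{1}{6372}\right) = 2051900 - - \frac{97}{19116} = 2051900 + \frac{97}{19116} = \frac{39224120497}{19116}$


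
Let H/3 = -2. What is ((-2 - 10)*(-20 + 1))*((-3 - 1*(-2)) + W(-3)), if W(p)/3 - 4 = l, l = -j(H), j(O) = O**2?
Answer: -22116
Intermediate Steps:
H = -6 (H = 3*(-2) = -6)
l = -36 (l = -1*(-6)**2 = -1*36 = -36)
W(p) = -96 (W(p) = 12 + 3*(-36) = 12 - 108 = -96)
((-2 - 10)*(-20 + 1))*((-3 - 1*(-2)) + W(-3)) = ((-2 - 10)*(-20 + 1))*((-3 - 1*(-2)) - 96) = (-12*(-19))*((-3 + 2) - 96) = 228*(-1 - 96) = 228*(-97) = -22116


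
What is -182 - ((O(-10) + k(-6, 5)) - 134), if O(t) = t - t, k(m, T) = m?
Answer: -42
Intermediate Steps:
O(t) = 0
-182 - ((O(-10) + k(-6, 5)) - 134) = -182 - ((0 - 6) - 134) = -182 - (-6 - 134) = -182 - 1*(-140) = -182 + 140 = -42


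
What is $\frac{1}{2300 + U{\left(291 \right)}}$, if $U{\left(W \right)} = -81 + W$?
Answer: $\frac{1}{2510} \approx 0.00039841$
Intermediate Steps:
$\frac{1}{2300 + U{\left(291 \right)}} = \frac{1}{2300 + \left(-81 + 291\right)} = \frac{1}{2300 + 210} = \frac{1}{2510}$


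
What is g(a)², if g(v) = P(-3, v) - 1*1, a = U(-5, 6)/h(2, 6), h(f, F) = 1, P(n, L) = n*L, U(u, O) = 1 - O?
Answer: 196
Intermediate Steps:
P(n, L) = L*n
a = -5 (a = (1 - 1*6)/1 = (1 - 6)*1 = -5*1 = -5)
g(v) = -1 - 3*v (g(v) = v*(-3) - 1*1 = -3*v - 1 = -1 - 3*v)
g(a)² = (-1 - 3*(-5))² = (-1 + 15)² = 14² = 196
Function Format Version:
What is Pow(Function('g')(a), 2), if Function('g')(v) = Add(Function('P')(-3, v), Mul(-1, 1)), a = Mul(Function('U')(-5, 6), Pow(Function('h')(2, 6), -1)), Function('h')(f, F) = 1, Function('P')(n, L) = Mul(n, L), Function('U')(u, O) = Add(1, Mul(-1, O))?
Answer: 196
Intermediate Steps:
Function('P')(n, L) = Mul(L, n)
a = -5 (a = Mul(Add(1, Mul(-1, 6)), Pow(1, -1)) = Mul(Add(1, -6), 1) = Mul(-5, 1) = -5)
Function('g')(v) = Add(-1, Mul(-3, v)) (Function('g')(v) = Add(Mul(v, -3), Mul(-1, 1)) = Add(Mul(-3, v), -1) = Add(-1, Mul(-3, v)))
Pow(Function('g')(a), 2) = Pow(Add(-1, Mul(-3, -5)), 2) = Pow(Add(-1, 15), 2) = Pow(14, 2) = 196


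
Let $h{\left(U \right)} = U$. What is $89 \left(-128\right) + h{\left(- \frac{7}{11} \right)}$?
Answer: $- \frac{125319}{11} \approx -11393.0$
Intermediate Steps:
$89 \left(-128\right) + h{\left(- \frac{7}{11} \right)} = 89 \left(-128\right) - \frac{7}{11} = -11392 - \frac{7}{11} = - \frac{125319}{11}$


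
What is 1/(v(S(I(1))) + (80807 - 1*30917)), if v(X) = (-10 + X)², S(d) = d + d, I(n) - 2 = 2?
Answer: 1/49894 ≈ 2.0042e-5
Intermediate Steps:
I(n) = 4 (I(n) = 2 + 2 = 4)
S(d) = 2*d
1/(v(S(I(1))) + (80807 - 1*30917)) = 1/((-10 + 2*4)² + (80807 - 1*30917)) = 1/((-10 + 8)² + (80807 - 30917)) = 1/((-2)² + 49890) = 1/(4 + 49890) = 1/49894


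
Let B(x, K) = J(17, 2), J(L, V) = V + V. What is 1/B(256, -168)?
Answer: ¼ ≈ 0.25000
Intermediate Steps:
J(L, V) = 2*V
B(x, K) = 4 (B(x, K) = 2*2 = 4)
1/B(256, -168) = 1/4 = ¼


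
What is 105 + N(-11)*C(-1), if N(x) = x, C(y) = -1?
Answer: 116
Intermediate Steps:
105 + N(-11)*C(-1) = 105 - 11*(-1) = 105 + 11 = 116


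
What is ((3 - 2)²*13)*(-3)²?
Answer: 117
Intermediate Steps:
((3 - 2)²*13)*(-3)² = (1²*13)*9 = (1*13)*9 = 13*9 = 117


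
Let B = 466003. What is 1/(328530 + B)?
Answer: 1/794533 ≈ 1.2586e-6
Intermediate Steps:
1/(328530 + B) = 1/(328530 + 466003) = 1/794533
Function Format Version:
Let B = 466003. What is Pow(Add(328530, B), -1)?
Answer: Rational(1, 794533) ≈ 1.2586e-6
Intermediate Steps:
Pow(Add(328530, B), -1) = Pow(Add(328530, 466003), -1) = Pow(794533, -1) = Rational(1, 794533)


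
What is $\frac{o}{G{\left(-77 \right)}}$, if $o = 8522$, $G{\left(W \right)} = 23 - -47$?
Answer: $\frac{4261}{35} \approx 121.74$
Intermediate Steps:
$G{\left(W \right)} = 70$ ($G{\left(W \right)} = 23 + 47 = 70$)
$\frac{o}{G{\left(-77 \right)}} = \frac{8522}{70} = 8522 \cdot \frac{1}{70} = \frac{4261}{35}$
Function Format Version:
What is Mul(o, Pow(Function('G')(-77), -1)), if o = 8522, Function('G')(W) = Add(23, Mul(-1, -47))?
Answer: Rational(4261, 35) ≈ 121.74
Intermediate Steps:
Function('G')(W) = 70 (Function('G')(W) = Add(23, 47) = 70)
Mul(o, Pow(Function('G')(-77), -1)) = Mul(8522, Pow(70, -1)) = Mul(8522, Rational(1, 70)) = Rational(4261, 35)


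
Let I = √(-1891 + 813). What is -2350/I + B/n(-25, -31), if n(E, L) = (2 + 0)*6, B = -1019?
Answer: -1019/12 + 1175*I*√22/77 ≈ -84.917 + 71.575*I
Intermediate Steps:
I = 7*I*√22 (I = √(-1078) = 7*I*√22 ≈ 32.833*I)
n(E, L) = 12 (n(E, L) = 2*6 = 12)
-2350/I + B/n(-25, -31) = -2350*(-I*√22/154) - 1019/12 = -(-1175)*I*√22/77 - 1019*1/12 = 1175*I*√22/77 - 1019/12 = -1019/12 + 1175*I*√22/77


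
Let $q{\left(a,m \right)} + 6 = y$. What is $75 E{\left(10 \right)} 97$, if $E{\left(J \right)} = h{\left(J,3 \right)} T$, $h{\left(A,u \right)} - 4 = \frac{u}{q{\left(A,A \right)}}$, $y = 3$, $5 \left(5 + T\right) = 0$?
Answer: $-109125$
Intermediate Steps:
$T = -5$ ($T = -5 + \frac{1}{5} \cdot 0 = -5 + 0 = -5$)
$q{\left(a,m \right)} = -3$ ($q{\left(a,m \right)} = -6 + 3 = -3$)
$h{\left(A,u \right)} = 4 - \frac{u}{3}$ ($h{\left(A,u \right)} = 4 + \frac{u}{-3} = 4 + u \left(- \frac{1}{3}\right) = 4 - \frac{u}{3}$)
$E{\left(J \right)} = -15$ ($E{\left(J \right)} = \left(4 - 1\right) \left(-5\right) = 3 \left(-5\right) = -15$)
$75 E{\left(10 \right)} 97 = 75 \left(-15\right) 97 = \left(-1125\right) 97 = -109125$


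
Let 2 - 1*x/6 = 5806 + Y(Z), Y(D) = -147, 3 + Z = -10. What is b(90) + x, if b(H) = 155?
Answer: -33787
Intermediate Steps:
Z = -13 (Z = -3 - 10 = -13)
x = -33942 (x = 12 - 6*(5806 - 147) = 12 - 6*5659 = 12 - 33954 = -33942)
b(90) + x = 155 - 33942 = -33787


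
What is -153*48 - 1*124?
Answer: -7468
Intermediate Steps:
-153*48 - 1*124 = -7344 - 124 = -7468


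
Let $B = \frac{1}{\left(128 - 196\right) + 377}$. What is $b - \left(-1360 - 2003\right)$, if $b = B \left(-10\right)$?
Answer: $\frac{1039157}{309} \approx 3363.0$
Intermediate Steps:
$B = \frac{1}{309}$ ($B = \frac{1}{\left(128 - 196\right) + 377} = \frac{1}{-68 + 377} = \frac{1}{309} \approx 0.0032362$)
$b = - \frac{10}{309}$ ($b = \frac{1}{309} \left(-10\right) = - \frac{10}{309} \approx -0.032362$)
$b - \left(-1360 - 2003\right) = - \frac{10}{309} - \left(-1360 - 2003\right) = - \frac{10}{309} - -3363 = - \frac{10}{309} + 3363 = \frac{1039157}{309}$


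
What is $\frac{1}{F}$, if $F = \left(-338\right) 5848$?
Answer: $- \frac{1}{1976624} \approx -5.0591 \cdot 10^{-7}$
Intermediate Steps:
$F = -1976624$
$\frac{1}{F} = \frac{1}{-1976624} = - \frac{1}{1976624}$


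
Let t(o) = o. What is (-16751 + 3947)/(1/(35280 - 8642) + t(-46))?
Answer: 113690984/408449 ≈ 278.35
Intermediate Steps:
(-16751 + 3947)/(1/(35280 - 8642) + t(-46)) = (-16751 + 3947)/(1/(35280 - 8642) - 46) = -12804/(1/26638 - 46) = -12804/(-1225347/26638) = -12804*(-26638/1225347) = 113690984/408449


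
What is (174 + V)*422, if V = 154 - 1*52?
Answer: 116472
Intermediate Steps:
V = 102 (V = 154 - 52 = 102)
(174 + V)*422 = (174 + 102)*422 = 276*422 = 116472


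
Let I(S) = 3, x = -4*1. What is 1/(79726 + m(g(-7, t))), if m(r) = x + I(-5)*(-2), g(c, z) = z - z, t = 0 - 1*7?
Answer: 1/79716 ≈ 1.2545e-5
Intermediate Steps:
x = -4
t = -7 (t = 0 - 7 = -7)
g(c, z) = 0
m(r) = -10 (m(r) = -4 + 3*(-2) = -4 - 6 = -10)
1/(79726 + m(g(-7, t))) = 1/(79726 - 10) = 1/79716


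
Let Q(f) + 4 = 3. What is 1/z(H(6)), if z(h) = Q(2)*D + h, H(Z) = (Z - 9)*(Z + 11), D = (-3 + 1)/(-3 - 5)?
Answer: -4/205 ≈ -0.019512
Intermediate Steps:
Q(f) = -1 (Q(f) = -4 + 3 = -1)
D = 1/4 (D = -2/(-8) = -2*(-1/8) = 1/4 ≈ 0.25000)
H(Z) = (-9 + Z)*(11 + Z)
z(h) = -1/4 + h (z(h) = -1*1/4 + h = -1/4 + h)
1/z(H(6)) = 1/(-1/4 + (-99 + 6**2 + 2*6)) = 1/(-1/4 + (-99 + 36 + 12)) = 1/(-1/4 - 51) = 1/(-205/4) = -4/205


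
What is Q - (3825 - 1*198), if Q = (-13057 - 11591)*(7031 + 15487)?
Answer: -555027291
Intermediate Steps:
Q = -555023664 (Q = -24648*22518 = -555023664)
Q - (3825 - 1*198) = -555023664 - (3825 - 1*198) = -555023664 - (3825 - 198) = -555023664 - 1*3627 = -555023664 - 3627 = -555027291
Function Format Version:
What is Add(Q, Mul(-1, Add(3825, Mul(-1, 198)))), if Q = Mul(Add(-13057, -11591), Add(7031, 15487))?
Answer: -555027291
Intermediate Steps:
Q = -555023664 (Q = Mul(-24648, 22518) = -555023664)
Add(Q, Mul(-1, Add(3825, Mul(-1, 198)))) = Add(-555023664, Mul(-1, Add(3825, Mul(-1, 198)))) = Add(-555023664, Mul(-1, Add(3825, -198))) = Add(-555023664, Mul(-1, 3627)) = Add(-555023664, -3627) = -555027291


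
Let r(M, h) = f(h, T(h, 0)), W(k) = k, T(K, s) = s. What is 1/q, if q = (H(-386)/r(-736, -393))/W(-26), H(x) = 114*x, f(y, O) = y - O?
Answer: -1703/7334 ≈ -0.23221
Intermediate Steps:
r(M, h) = h (r(M, h) = h - 1*0 = h + 0 = h)
q = -7334/1703 (q = ((114*(-386))/(-393))/(-26) = -44004*(-1/393)*(-1/26) = (14668/131)*(-1/26) = -7334/1703 ≈ -4.3065)
1/q = 1/(-7334/1703) = -1703/7334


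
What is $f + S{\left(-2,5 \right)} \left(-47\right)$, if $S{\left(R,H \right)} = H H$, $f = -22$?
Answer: $-1197$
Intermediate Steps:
$S{\left(R,H \right)} = H^{2}$
$f + S{\left(-2,5 \right)} \left(-47\right) = -22 + 5^{2} \left(-47\right) = -22 + 25 \left(-47\right) = -22 - 1175 = -1197$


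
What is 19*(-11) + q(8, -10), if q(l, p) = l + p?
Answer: -211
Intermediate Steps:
19*(-11) + q(8, -10) = 19*(-11) + (8 - 10) = -209 - 2 = -211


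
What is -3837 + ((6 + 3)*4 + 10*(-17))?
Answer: -3971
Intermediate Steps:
-3837 + ((6 + 3)*4 + 10*(-17)) = -3837 + (9*4 - 170) = -3837 + (36 - 170) = -3837 - 134 = -3971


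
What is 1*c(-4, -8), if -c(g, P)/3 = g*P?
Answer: -96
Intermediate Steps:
c(g, P) = -3*P*g (c(g, P) = -3*g*P = -3*P*g)
1*c(-4, -8) = 1*(-3*(-8)*(-4)) = 1*(-96) = -96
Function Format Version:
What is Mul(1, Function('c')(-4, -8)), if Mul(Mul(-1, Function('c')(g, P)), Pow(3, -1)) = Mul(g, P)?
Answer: -96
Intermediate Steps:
Function('c')(g, P) = Mul(-3, P, g) (Function('c')(g, P) = Mul(-3, Mul(g, P)) = Mul(-3, Mul(P, g)) = Mul(-3, P, g))
Mul(1, Function('c')(-4, -8)) = Mul(1, Mul(-3, -8, -4)) = Mul(1, -96) = -96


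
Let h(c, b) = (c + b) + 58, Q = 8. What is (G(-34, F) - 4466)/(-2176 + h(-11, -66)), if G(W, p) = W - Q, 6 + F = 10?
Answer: 4508/2195 ≈ 2.0538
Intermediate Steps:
F = 4 (F = -6 + 10 = 4)
h(c, b) = 58 + b + c (h(c, b) = (b + c) + 58 = 58 + b + c)
G(W, p) = -8 + W (G(W, p) = W - 1*8 = W - 8 = -8 + W)
(G(-34, F) - 4466)/(-2176 + h(-11, -66)) = ((-8 - 34) - 4466)/(-2176 + (58 - 66 - 11)) = (-42 - 4466)/(-2176 - 19) = -4508/(-2195) = -4508*(-1/2195) = 4508/2195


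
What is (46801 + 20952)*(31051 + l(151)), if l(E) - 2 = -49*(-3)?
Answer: 2113893600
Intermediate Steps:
l(E) = 149 (l(E) = 2 - 49*(-3) = 2 + 147 = 149)
(46801 + 20952)*(31051 + l(151)) = (46801 + 20952)*(31051 + 149) = 67753*31200 = 2113893600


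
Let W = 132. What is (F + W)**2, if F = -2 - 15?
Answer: 13225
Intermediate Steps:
F = -17
(F + W)**2 = (-17 + 132)**2 = 115**2 = 13225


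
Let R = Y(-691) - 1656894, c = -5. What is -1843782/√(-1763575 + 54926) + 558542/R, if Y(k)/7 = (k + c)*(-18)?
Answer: -279271/784599 + 1843782*I*√1708649/1708649 ≈ -0.35594 + 1410.5*I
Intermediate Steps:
Y(k) = 630 - 126*k (Y(k) = 7*((k - 5)*(-18)) = 7*((-5 + k)*(-18)) = 7*(90 - 18*k) = 630 - 126*k)
R = -1569198 (R = (630 - 126*(-691)) - 1656894 = (630 + 87066) - 1656894 = 87696 - 1656894 = -1569198)
-1843782/√(-1763575 + 54926) + 558542/R = -1843782/√(-1763575 + 54926) + 558542/(-1569198) = -1843782*(-I*√1708649/1708649) + 558542*(-1/1569198) = -1843782*(-I*√1708649/1708649) - 279271/784599 = -(-1843782)*I*√1708649/1708649 - 279271/784599 = 1843782*I*√1708649/1708649 - 279271/784599 = -279271/784599 + 1843782*I*√1708649/1708649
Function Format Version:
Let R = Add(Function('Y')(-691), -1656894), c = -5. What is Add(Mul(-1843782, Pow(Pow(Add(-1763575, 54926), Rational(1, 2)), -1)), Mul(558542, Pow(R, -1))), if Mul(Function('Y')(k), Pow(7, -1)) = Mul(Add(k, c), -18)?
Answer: Add(Rational(-279271, 784599), Mul(Rational(1843782, 1708649), I, Pow(1708649, Rational(1, 2)))) ≈ Add(-0.35594, Mul(1410.5, I))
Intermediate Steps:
Function('Y')(k) = Add(630, Mul(-126, k)) (Function('Y')(k) = Mul(7, Mul(Add(k, -5), -18)) = Mul(7, Mul(Add(-5, k), -18)) = Mul(7, Add(90, Mul(-18, k))) = Add(630, Mul(-126, k)))
R = -1569198 (R = Add(Add(630, Mul(-126, -691)), -1656894) = Add(Add(630, 87066), -1656894) = Add(87696, -1656894) = -1569198)
Add(Mul(-1843782, Pow(Pow(Add(-1763575, 54926), Rational(1, 2)), -1)), Mul(558542, Pow(R, -1))) = Add(Mul(-1843782, Pow(Pow(Add(-1763575, 54926), Rational(1, 2)), -1)), Mul(558542, Pow(-1569198, -1))) = Add(Mul(-1843782, Pow(Pow(-1708649, Rational(1, 2)), -1)), Mul(558542, Rational(-1, 1569198))) = Add(Mul(-1843782, Pow(Mul(I, Pow(1708649, Rational(1, 2))), -1)), Rational(-279271, 784599)) = Add(Mul(-1843782, Mul(Rational(-1, 1708649), I, Pow(1708649, Rational(1, 2)))), Rational(-279271, 784599)) = Add(Mul(Rational(1843782, 1708649), I, Pow(1708649, Rational(1, 2))), Rational(-279271, 784599)) = Add(Rational(-279271, 784599), Mul(Rational(1843782, 1708649), I, Pow(1708649, Rational(1, 2))))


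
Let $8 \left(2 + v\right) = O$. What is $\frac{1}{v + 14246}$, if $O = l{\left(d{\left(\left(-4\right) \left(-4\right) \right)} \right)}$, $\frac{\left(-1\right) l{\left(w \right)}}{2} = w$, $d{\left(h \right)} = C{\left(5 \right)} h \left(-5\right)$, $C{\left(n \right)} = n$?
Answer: $\frac{1}{14344} \approx 6.9716 \cdot 10^{-5}$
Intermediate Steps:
$d{\left(h \right)} = - 25 h$ ($d{\left(h \right)} = 5 h \left(-5\right) = - 25 h$)
$l{\left(w \right)} = - 2 w$
$O = 800$ ($O = - 2 \left(- 25 \left(\left(-4\right) \left(-4\right)\right)\right) = - 2 \left(\left(-25\right) 16\right) = \left(-2\right) \left(-400\right) = 800$)
$v = 98$ ($v = -2 + \frac{1}{8} \cdot 800 = -2 + 100 = 98$)
$\frac{1}{v + 14246} = \frac{1}{98 + 14246} = \frac{1}{14344}$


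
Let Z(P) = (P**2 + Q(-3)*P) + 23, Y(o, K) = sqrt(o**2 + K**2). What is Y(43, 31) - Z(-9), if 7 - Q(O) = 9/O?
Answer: -14 + sqrt(2810) ≈ 39.009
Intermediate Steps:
Q(O) = 7 - 9/O
Y(o, K) = sqrt(K**2 + o**2)
Z(P) = 23 + P**2 + 10*P (Z(P) = (P**2 + (7 - 9/(-3))*P) + 23 = (P**2 + (7 - 9*(-1/3))*P) + 23 = (P**2 + (7 + 3)*P) + 23 = (P**2 + 10*P) + 23 = 23 + P**2 + 10*P)
Y(43, 31) - Z(-9) = sqrt(31**2 + 43**2) - (23 + (-9)**2 + 10*(-9)) = sqrt(961 + 1849) - (23 + 81 - 90) = sqrt(2810) - 1*14 = sqrt(2810) - 14 = -14 + sqrt(2810)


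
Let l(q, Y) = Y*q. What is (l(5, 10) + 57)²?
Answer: 11449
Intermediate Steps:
(l(5, 10) + 57)² = (10*5 + 57)² = (50 + 57)² = 107² = 11449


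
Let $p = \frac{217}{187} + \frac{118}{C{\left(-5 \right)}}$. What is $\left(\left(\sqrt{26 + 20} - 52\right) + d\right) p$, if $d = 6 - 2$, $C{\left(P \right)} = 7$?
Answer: $- \frac{1132080}{1309} + \frac{23585 \sqrt{46}}{1309} \approx -742.64$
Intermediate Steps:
$d = 4$ ($d = 6 - 2 = 4$)
$p = \frac{23585}{1309}$ ($p = \frac{217}{187} + \frac{118}{7} = \frac{23585}{1309} \approx 18.018$)
$\left(\left(\sqrt{26 + 20} - 52\right) + d\right) p = \left(\left(\sqrt{26 + 20} - 52\right) + 4\right) \frac{23585}{1309} = \left(\left(\sqrt{46} - 52\right) + 4\right) \frac{23585}{1309} = \left(\left(-52 + \sqrt{46}\right) + 4\right) \frac{23585}{1309} = \left(-48 + \sqrt{46}\right) \frac{23585}{1309} = - \frac{1132080}{1309} + \frac{23585 \sqrt{46}}{1309}$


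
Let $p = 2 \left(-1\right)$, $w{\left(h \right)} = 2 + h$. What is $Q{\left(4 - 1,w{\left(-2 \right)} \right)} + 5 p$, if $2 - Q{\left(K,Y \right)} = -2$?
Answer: $-6$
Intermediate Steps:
$Q{\left(K,Y \right)} = 4$ ($Q{\left(K,Y \right)} = 2 - -2 = 2 + 2 = 4$)
$p = -2$
$Q{\left(4 - 1,w{\left(-2 \right)} \right)} + 5 p = 4 + 5 \left(-2\right) = 4 - 10 = -6$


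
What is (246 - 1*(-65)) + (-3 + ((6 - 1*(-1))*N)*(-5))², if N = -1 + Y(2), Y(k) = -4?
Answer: 29895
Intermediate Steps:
N = -5 (N = -1 - 4 = -5)
(246 - 1*(-65)) + (-3 + ((6 - 1*(-1))*N)*(-5))² = (246 - 1*(-65)) + (-3 + ((6 - 1*(-1))*(-5))*(-5))² = (246 + 65) + (-3 + ((6 + 1)*(-5))*(-5))² = 311 + (-3 + (7*(-5))*(-5))² = 311 + (-3 - 35*(-5))² = 311 + (-3 + 175)² = 311 + 172² = 311 + 29584 = 29895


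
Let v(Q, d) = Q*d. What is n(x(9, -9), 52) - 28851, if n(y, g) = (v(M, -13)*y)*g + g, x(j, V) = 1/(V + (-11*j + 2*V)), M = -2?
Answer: -1815013/63 ≈ -28810.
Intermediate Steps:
x(j, V) = 1/(-11*j + 3*V)
n(y, g) = g + 26*g*y (n(y, g) = ((-2*(-13))*y)*g + g = (26*y)*g + g = 26*g*y + g = g + 26*g*y)
n(x(9, -9), 52) - 28851 = 52*(1 + 26/(-11*9 + 3*(-9))) - 28851 = 52*(1 + 26/(-99 - 27)) - 28851 = 52*(1 + 26/(-126)) - 28851 = 52*(1 + 26*(-1/126)) - 28851 = 52*(1 - 13/63) - 28851 = 52*(50/63) - 28851 = 2600/63 - 28851 = -1815013/63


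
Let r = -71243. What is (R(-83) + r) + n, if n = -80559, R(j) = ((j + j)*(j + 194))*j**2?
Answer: -127088516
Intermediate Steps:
R(j) = 2*j**3*(194 + j) (R(j) = ((2*j)*(194 + j))*j**2 = (2*j*(194 + j))*j**2 = 2*j**3*(194 + j))
(R(-83) + r) + n = (2*(-83)**3*(194 - 83) - 71243) - 80559 = (2*(-571787)*111 - 71243) - 80559 = (-126936714 - 71243) - 80559 = -127007957 - 80559 = -127088516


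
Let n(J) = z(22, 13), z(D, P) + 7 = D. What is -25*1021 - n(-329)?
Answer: -25540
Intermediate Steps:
z(D, P) = -7 + D
n(J) = 15 (n(J) = -7 + 22 = 15)
-25*1021 - n(-329) = -25*1021 - 1*15 = -25525 - 15 = -25540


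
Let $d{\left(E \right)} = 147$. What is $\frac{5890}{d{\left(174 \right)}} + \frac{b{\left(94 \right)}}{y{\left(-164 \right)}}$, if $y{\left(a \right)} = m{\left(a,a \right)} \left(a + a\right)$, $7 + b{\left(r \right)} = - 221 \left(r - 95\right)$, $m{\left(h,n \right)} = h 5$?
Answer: $\frac{792102929}{19768560} \approx 40.069$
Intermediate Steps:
$m{\left(h,n \right)} = 5 h$
$b{\left(r \right)} = 20988 - 221 r$ ($b{\left(r \right)} = -7 - 221 \left(r - 95\right) = -7 - 221 \left(-95 + r\right) = -7 - \left(-20995 + 221 r\right) = 20988 - 221 r$)
$y{\left(a \right)} = 10 a^{2}$ ($y{\left(a \right)} = 5 a \left(a + a\right) = 5 a 2 a = 10 a^{2}$)
$\frac{5890}{d{\left(174 \right)}} + \frac{b{\left(94 \right)}}{y{\left(-164 \right)}} = \frac{5890}{147} + \frac{20988 - 20774}{10 \left(-164\right)^{2}} = 5890 \cdot \frac{1}{147} + \frac{20988 - 20774}{10 \cdot 26896} = \frac{5890}{147} + \frac{214}{268960} = \frac{5890}{147} + 214 \cdot \frac{1}{268960} = \frac{5890}{147} + \frac{107}{134480} = \frac{792102929}{19768560}$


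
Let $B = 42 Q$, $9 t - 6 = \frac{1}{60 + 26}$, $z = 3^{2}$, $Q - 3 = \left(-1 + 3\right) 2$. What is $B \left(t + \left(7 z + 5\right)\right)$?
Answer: $\frac{2604301}{129} \approx 20188.0$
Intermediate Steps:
$Q = 7$ ($Q = 3 + \left(-1 + 3\right) 2 = 3 + 2 \cdot 2 = 3 + 4 = 7$)
$z = 9$
$t = \frac{517}{774}$ ($t = \frac{2}{3} + \frac{1}{9 \left(60 + 26\right)} = \frac{2}{3} + \frac{1}{9 \cdot 86} = \frac{2}{3} + \frac{1}{9} \cdot \frac{1}{86} = \frac{2}{3} + \frac{1}{774} = \frac{517}{774} \approx 0.66796$)
$B = 294$ ($B = 42 \cdot 7 = 294$)
$B \left(t + \left(7 z + 5\right)\right) = 294 \left(\frac{517}{774} + \left(7 \cdot 9 + 5\right)\right) = 294 \left(\frac{517}{774} + \left(63 + 5\right)\right) = 294 \left(\frac{517}{774} + 68\right) = 294 \cdot \frac{53149}{774} = \frac{2604301}{129}$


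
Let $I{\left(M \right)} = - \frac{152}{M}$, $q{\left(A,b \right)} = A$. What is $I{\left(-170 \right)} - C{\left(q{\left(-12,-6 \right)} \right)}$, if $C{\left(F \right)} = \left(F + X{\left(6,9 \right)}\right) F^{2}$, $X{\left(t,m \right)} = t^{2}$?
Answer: $- \frac{293684}{85} \approx -3455.1$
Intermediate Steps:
$C{\left(F \right)} = F^{2} \left(36 + F\right)$ ($C{\left(F \right)} = \left(F + 6^{2}\right) F^{2} = \left(F + 36\right) F^{2} = \left(36 + F\right) F^{2} = F^{2} \left(36 + F\right)$)
$I{\left(-170 \right)} - C{\left(q{\left(-12,-6 \right)} \right)} = - \frac{152}{-170} - \left(-12\right)^{2} \left(36 - 12\right) = \left(-152\right) \left(- \frac{1}{170}\right) - 144 \cdot 24 = \frac{76}{85} - 3456 = - \frac{293684}{85}$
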